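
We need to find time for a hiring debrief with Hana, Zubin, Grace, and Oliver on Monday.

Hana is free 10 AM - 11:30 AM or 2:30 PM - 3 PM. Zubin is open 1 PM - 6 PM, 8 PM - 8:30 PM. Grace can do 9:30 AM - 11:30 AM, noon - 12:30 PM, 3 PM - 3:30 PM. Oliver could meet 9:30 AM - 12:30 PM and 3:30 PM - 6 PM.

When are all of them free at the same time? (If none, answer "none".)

Hana ∩ Zubin: 14:30-15:00.
Hana ∩ Zubin ∩ Grace: ∅.
Hana ∩ Zubin ∩ Grace ∩ Oliver: ∅.
There is no time when everyone is free.

none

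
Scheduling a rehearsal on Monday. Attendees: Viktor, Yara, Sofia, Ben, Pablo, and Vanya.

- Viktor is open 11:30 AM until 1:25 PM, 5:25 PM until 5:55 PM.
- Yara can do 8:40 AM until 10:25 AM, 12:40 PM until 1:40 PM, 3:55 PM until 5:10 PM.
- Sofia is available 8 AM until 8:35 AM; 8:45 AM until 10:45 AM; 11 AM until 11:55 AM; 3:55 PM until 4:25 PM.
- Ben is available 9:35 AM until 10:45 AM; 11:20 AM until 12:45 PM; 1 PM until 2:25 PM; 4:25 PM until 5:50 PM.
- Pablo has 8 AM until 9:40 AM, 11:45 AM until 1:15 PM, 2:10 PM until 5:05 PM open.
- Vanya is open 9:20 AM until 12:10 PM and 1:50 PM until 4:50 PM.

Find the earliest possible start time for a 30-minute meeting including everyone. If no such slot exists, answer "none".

Viktor ∩ Yara: 12:40-13:25.
Viktor ∩ Yara ∩ Sofia: ∅.
Viktor ∩ Yara ∩ Sofia ∩ Ben: ∅.
Viktor ∩ Yara ∩ Sofia ∩ Ben ∩ Pablo: ∅.
Viktor ∩ Yara ∩ Sofia ∩ Ben ∩ Pablo ∩ Vanya: ∅.
There is no time when everyone is free.
No common window is at least 30 minutes long.

none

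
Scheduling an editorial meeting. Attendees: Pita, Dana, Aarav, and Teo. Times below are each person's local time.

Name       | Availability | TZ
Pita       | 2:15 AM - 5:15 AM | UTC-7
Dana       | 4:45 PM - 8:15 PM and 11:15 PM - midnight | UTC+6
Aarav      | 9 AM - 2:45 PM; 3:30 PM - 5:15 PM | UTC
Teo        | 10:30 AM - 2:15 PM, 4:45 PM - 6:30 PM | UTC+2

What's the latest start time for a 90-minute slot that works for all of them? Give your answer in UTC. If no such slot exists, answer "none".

Pita in UTC: 09:15-12:15 (add 7h to convert from UTC-7).
Dana in UTC: 10:45-14:15, 17:15-18:00 (subtract 6h to convert from UTC+6).
Aarav in UTC: 09:00-14:45, 15:30-17:15.
Teo in UTC: 08:30-12:15, 14:45-16:30 (subtract 2h to convert from UTC+2).
Pita ∩ Dana: 10:45-12:15.
Pita ∩ Dana ∩ Aarav: 10:45-12:15.
Pita ∩ Dana ∩ Aarav ∩ Teo: 10:45-12:15.
So the common availability across everyone is 10:45-12:15.
The last common window of at least 90 minutes is 10:45-12:15; a 90-minute meeting can start as late as 10:45 and still end by 12:15.

10:45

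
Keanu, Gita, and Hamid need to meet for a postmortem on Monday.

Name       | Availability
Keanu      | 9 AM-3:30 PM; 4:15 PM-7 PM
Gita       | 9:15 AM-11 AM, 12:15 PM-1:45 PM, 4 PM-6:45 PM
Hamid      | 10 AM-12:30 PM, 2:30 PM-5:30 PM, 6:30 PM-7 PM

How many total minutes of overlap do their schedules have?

165

Keanu ∩ Gita: 09:15-11:00, 12:15-13:45, 16:15-18:45.
Keanu ∩ Gita ∩ Hamid: 10:00-11:00, 12:15-12:30, 16:15-17:30, 18:30-18:45.
Those are the intersection windows.
Summing the common windows: 60 + 15 + 75 + 15 = 165 minutes.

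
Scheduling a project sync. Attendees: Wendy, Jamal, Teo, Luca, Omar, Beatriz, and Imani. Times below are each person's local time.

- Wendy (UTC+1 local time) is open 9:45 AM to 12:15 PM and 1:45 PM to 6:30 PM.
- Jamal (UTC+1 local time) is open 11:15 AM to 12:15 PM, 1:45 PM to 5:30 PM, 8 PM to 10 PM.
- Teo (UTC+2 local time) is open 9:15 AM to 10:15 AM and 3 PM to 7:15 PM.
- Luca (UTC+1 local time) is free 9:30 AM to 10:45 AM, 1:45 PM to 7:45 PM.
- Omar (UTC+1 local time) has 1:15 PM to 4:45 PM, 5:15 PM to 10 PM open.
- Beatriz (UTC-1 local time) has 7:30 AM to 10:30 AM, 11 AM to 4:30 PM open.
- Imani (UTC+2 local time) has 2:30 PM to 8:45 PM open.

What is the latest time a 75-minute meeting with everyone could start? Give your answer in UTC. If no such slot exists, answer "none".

Wendy in UTC: 08:45-11:15, 12:45-17:30 (subtract 1h to convert from UTC+1).
Jamal in UTC: 10:15-11:15, 12:45-16:30, 19:00-21:00 (subtract 1h to convert from UTC+1).
Teo in UTC: 07:15-08:15, 13:00-17:15 (subtract 2h to convert from UTC+2).
Luca in UTC: 08:30-09:45, 12:45-18:45 (subtract 1h to convert from UTC+1).
Omar in UTC: 12:15-15:45, 16:15-21:00 (subtract 1h to convert from UTC+1).
Beatriz in UTC: 08:30-11:30, 12:00-17:30 (add 1h to convert from UTC-1).
Imani in UTC: 12:30-18:45 (subtract 2h to convert from UTC+2).
Wendy ∩ Jamal: 10:15-11:15, 12:45-16:30.
Wendy ∩ Jamal ∩ Teo: 13:00-16:30.
Wendy ∩ Jamal ∩ Teo ∩ Luca: 13:00-16:30.
Wendy ∩ Jamal ∩ Teo ∩ Luca ∩ Omar: 13:00-15:45, 16:15-16:30.
Wendy ∩ Jamal ∩ Teo ∩ Luca ∩ Omar ∩ Beatriz: 13:00-15:45, 16:15-16:30.
Wendy ∩ Jamal ∩ Teo ∩ Luca ∩ Omar ∩ Beatriz ∩ Imani: 13:00-15:45, 16:15-16:30.
Those are the intersection windows.
The last common window of at least 75 minutes is 13:00-15:45; a 75-minute meeting can start as late as 14:30 and still end by 15:45.

14:30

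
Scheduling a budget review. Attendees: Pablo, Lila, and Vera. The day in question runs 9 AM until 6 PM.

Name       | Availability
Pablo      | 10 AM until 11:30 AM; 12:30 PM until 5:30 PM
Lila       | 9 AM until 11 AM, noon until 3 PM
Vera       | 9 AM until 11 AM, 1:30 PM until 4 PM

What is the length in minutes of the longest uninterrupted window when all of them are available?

Pablo ∩ Lila: 10:00-11:00, 12:30-15:00.
Pablo ∩ Lila ∩ Vera: 10:00-11:00, 13:30-15:00.
Those are the intersection windows.
The longest is 13:30-15:00 at 90 minutes.

90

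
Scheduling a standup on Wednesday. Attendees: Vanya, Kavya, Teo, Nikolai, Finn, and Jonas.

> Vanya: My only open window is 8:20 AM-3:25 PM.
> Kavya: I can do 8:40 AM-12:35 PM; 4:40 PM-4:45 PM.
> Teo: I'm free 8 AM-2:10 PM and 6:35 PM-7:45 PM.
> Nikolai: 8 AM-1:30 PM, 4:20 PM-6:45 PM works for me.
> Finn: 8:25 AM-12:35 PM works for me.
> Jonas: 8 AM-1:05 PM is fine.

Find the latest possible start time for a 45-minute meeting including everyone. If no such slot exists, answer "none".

11:50

Vanya ∩ Kavya: 08:40-12:35.
Vanya ∩ Kavya ∩ Teo: 08:40-12:35.
Vanya ∩ Kavya ∩ Teo ∩ Nikolai: 08:40-12:35.
Vanya ∩ Kavya ∩ Teo ∩ Nikolai ∩ Finn: 08:40-12:35.
Vanya ∩ Kavya ∩ Teo ∩ Nikolai ∩ Finn ∩ Jonas: 08:40-12:35.
The last common window of at least 45 minutes is 08:40-12:35; a 45-minute meeting can start as late as 11:50 and still end by 12:35.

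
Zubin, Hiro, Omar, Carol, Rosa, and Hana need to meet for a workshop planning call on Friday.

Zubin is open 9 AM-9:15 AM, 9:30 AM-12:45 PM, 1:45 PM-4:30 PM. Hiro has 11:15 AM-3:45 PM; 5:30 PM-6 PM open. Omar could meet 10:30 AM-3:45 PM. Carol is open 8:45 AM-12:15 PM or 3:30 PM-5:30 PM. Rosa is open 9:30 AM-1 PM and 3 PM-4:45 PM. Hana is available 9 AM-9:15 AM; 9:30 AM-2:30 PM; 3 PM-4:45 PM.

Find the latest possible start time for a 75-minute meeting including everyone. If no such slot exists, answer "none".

none

Zubin ∩ Hiro: 11:15-12:45, 13:45-15:45.
Zubin ∩ Hiro ∩ Omar: 11:15-12:45, 13:45-15:45.
Zubin ∩ Hiro ∩ Omar ∩ Carol: 11:15-12:15, 15:30-15:45.
Zubin ∩ Hiro ∩ Omar ∩ Carol ∩ Rosa: 11:15-12:15, 15:30-15:45.
Zubin ∩ Hiro ∩ Omar ∩ Carol ∩ Rosa ∩ Hana: 11:15-12:15, 15:30-15:45.
No common window is at least 75 minutes long.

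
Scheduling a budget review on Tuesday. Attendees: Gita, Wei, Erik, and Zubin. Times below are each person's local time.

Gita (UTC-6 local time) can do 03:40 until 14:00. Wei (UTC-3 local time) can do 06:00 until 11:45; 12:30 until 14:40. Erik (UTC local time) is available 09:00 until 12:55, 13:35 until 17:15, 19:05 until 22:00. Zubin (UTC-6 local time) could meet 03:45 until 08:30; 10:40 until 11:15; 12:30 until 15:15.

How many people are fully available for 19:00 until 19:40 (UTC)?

Gita in UTC: 09:40-20:00 (add 6h to convert from UTC-6).
Wei in UTC: 09:00-14:45, 15:30-17:40 (add 3h to convert from UTC-3).
Erik in UTC: 09:00-12:55, 13:35-17:15, 19:05-22:00.
Zubin in UTC: 09:45-14:30, 16:40-17:15, 18:30-21:15 (add 6h to convert from UTC-6).
Gita and Zubin can make the full 19:00-19:40 slot — that's 2.

2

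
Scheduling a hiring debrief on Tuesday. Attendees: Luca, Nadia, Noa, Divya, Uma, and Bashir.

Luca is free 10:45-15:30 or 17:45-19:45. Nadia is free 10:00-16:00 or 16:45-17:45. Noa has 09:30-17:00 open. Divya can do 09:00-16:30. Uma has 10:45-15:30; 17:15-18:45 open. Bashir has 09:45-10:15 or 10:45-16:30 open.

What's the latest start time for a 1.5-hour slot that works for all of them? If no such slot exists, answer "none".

14:00

Luca ∩ Nadia: 10:45-15:30.
Luca ∩ Nadia ∩ Noa: 10:45-15:30.
Luca ∩ Nadia ∩ Noa ∩ Divya: 10:45-15:30.
Luca ∩ Nadia ∩ Noa ∩ Divya ∩ Uma: 10:45-15:30.
Luca ∩ Nadia ∩ Noa ∩ Divya ∩ Uma ∩ Bashir: 10:45-15:30.
So the common availability across everyone is 10:45-15:30.
The last common window of at least 90 minutes is 10:45-15:30; a 90-minute meeting can start as late as 14:00 and still end by 15:30.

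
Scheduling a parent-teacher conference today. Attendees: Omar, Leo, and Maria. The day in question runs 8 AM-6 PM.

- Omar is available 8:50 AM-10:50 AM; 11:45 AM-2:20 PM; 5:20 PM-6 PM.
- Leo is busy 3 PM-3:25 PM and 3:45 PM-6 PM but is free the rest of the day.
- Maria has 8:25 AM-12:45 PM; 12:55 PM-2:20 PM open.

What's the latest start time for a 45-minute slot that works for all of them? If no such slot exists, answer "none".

Omar free: 08:50-10:50, 11:45-14:20, 17:20-18:00.
Leo free: 08:00-15:00, 15:25-15:45 (invert busy blocks within the working day).
Maria free: 08:25-12:45, 12:55-14:20.
Omar ∩ Leo: 08:50-10:50, 11:45-14:20.
Omar ∩ Leo ∩ Maria: 08:50-10:50, 11:45-12:45, 12:55-14:20.
The last common window of at least 45 minutes is 12:55-14:20; a 45-minute meeting can start as late as 13:35 and still end by 14:20.

13:35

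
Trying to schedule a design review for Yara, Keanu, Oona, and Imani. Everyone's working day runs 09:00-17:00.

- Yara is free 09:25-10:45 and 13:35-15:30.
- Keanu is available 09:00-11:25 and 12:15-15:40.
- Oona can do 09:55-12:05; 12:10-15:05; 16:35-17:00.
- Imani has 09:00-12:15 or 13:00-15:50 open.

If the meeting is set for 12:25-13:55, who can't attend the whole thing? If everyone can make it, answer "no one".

Imani, Yara

Yara: not fully free for 12:25-13:55. Keanu: free for 12:25-13:55. Oona: free for 12:25-13:55. Imani: not fully free for 12:25-13:55.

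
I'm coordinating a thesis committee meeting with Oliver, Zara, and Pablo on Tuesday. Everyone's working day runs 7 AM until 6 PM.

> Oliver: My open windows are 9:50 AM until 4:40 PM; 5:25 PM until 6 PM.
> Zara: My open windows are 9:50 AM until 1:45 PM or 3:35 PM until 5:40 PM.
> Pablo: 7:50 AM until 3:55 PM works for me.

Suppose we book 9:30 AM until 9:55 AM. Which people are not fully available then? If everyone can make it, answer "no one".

Oliver: not fully free for 09:30-09:55. Zara: not fully free for 09:30-09:55. Pablo: free for 09:30-09:55.

Oliver, Zara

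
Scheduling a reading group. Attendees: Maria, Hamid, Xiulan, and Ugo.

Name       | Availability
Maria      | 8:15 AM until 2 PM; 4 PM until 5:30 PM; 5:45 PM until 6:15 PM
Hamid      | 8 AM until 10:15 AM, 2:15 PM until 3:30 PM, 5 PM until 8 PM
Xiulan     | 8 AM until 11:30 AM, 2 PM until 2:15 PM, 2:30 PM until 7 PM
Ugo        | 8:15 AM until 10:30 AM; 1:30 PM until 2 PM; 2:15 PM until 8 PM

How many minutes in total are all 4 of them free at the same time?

Maria ∩ Hamid: 08:15-10:15, 17:00-17:30, 17:45-18:15.
Maria ∩ Hamid ∩ Xiulan: 08:15-10:15, 17:00-17:30, 17:45-18:15.
Maria ∩ Hamid ∩ Xiulan ∩ Ugo: 08:15-10:15, 17:00-17:30, 17:45-18:15.
Summing the common windows: 120 + 30 + 30 = 180 minutes.

180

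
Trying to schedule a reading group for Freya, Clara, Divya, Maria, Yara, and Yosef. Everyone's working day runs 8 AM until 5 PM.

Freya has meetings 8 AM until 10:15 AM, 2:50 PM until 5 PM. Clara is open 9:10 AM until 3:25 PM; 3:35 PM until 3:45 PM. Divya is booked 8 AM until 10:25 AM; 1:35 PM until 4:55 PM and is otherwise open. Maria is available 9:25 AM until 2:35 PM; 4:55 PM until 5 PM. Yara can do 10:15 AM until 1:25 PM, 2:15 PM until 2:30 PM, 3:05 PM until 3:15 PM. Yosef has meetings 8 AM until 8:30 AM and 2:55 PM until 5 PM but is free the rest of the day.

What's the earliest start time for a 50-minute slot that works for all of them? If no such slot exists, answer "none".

Freya free: 10:15-14:50 (invert busy blocks within the working day).
Clara free: 09:10-15:25, 15:35-15:45.
Divya free: 10:25-13:35, 16:55-17:00 (invert busy blocks within the working day).
Maria free: 09:25-14:35, 16:55-17:00.
Yara free: 10:15-13:25, 14:15-14:30, 15:05-15:15.
Yosef free: 08:30-14:55 (invert busy blocks within the working day).
Freya ∩ Clara: 10:15-14:50.
Freya ∩ Clara ∩ Divya: 10:25-13:35.
Freya ∩ Clara ∩ Divya ∩ Maria: 10:25-13:35.
Freya ∩ Clara ∩ Divya ∩ Maria ∩ Yara: 10:25-13:25.
Freya ∩ Clara ∩ Divya ∩ Maria ∩ Yara ∩ Yosef: 10:25-13:25.
The first common window of at least 50 minutes is 10:25-13:25, so the earliest start is 10:25.

10:25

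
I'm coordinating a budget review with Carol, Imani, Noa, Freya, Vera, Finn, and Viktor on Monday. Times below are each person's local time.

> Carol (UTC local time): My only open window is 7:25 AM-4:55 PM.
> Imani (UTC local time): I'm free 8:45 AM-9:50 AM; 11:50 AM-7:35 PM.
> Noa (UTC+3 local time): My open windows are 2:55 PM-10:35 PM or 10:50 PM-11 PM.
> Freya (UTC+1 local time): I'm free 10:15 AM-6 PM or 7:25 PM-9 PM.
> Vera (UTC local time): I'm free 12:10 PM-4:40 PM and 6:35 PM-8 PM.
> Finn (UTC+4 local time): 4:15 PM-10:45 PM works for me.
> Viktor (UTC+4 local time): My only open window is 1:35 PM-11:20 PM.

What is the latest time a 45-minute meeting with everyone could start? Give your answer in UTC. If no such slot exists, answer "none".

Carol in UTC: 07:25-16:55.
Imani in UTC: 08:45-09:50, 11:50-19:35.
Noa in UTC: 11:55-19:35, 19:50-20:00 (subtract 3h to convert from UTC+3).
Freya in UTC: 09:15-17:00, 18:25-20:00 (subtract 1h to convert from UTC+1).
Vera in UTC: 12:10-16:40, 18:35-20:00.
Finn in UTC: 12:15-18:45 (subtract 4h to convert from UTC+4).
Viktor in UTC: 09:35-19:20 (subtract 4h to convert from UTC+4).
Carol ∩ Imani: 08:45-09:50, 11:50-16:55.
Carol ∩ Imani ∩ Noa: 11:55-16:55.
Carol ∩ Imani ∩ Noa ∩ Freya: 11:55-16:55.
Carol ∩ Imani ∩ Noa ∩ Freya ∩ Vera: 12:10-16:40.
Carol ∩ Imani ∩ Noa ∩ Freya ∩ Vera ∩ Finn: 12:15-16:40.
Carol ∩ Imani ∩ Noa ∩ Freya ∩ Vera ∩ Finn ∩ Viktor: 12:15-16:40.
The last common window of at least 45 minutes is 12:15-16:40; a 45-minute meeting can start as late as 15:55 and still end by 16:40.

15:55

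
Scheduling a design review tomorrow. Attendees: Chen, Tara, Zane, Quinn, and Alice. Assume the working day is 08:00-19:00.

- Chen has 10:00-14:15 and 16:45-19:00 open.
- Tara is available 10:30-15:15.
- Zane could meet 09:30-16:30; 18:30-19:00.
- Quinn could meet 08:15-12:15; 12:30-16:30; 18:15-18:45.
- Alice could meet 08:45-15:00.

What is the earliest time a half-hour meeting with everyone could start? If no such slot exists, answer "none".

Chen ∩ Tara: 10:30-14:15.
Chen ∩ Tara ∩ Zane: 10:30-14:15.
Chen ∩ Tara ∩ Zane ∩ Quinn: 10:30-12:15, 12:30-14:15.
Chen ∩ Tara ∩ Zane ∩ Quinn ∩ Alice: 10:30-12:15, 12:30-14:15.
The first common window of at least 30 minutes is 10:30-12:15, so the earliest start is 10:30.

10:30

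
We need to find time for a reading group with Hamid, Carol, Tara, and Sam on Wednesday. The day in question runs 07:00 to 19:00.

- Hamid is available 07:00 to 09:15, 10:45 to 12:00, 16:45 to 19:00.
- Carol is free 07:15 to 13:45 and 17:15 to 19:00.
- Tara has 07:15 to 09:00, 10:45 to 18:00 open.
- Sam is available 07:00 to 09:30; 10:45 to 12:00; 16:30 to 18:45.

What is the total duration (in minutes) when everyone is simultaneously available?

225

Hamid ∩ Carol: 07:15-09:15, 10:45-12:00, 17:15-19:00.
Hamid ∩ Carol ∩ Tara: 07:15-09:00, 10:45-12:00, 17:15-18:00.
Hamid ∩ Carol ∩ Tara ∩ Sam: 07:15-09:00, 10:45-12:00, 17:15-18:00.
So the common availability across everyone is 07:15-09:00, 10:45-12:00, 17:15-18:00.
Summing the common windows: 105 + 75 + 45 = 225 minutes.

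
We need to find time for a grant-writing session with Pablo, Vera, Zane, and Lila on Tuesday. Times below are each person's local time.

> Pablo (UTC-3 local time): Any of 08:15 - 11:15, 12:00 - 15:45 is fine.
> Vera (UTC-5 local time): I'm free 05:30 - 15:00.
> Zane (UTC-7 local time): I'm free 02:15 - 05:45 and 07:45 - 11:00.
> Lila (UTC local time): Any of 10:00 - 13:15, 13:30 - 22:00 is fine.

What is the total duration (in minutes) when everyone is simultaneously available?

270

Pablo in UTC: 11:15-14:15, 15:00-18:45 (add 3h to convert from UTC-3).
Vera in UTC: 10:30-20:00 (add 5h to convert from UTC-5).
Zane in UTC: 09:15-12:45, 14:45-18:00 (add 7h to convert from UTC-7).
Lila in UTC: 10:00-13:15, 13:30-22:00.
Pablo ∩ Vera: 11:15-14:15, 15:00-18:45.
Pablo ∩ Vera ∩ Zane: 11:15-12:45, 15:00-18:00.
Pablo ∩ Vera ∩ Zane ∩ Lila: 11:15-12:45, 15:00-18:00.
Summing the common windows: 90 + 180 = 270 minutes.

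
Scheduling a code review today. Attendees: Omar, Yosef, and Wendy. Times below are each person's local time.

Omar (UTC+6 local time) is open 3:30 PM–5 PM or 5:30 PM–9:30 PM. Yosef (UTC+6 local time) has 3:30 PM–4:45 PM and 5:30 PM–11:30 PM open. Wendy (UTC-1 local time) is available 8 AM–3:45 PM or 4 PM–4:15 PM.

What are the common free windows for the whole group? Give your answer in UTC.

Omar in UTC: 09:30-11:00, 11:30-15:30 (subtract 6h to convert from UTC+6).
Yosef in UTC: 09:30-10:45, 11:30-17:30 (subtract 6h to convert from UTC+6).
Wendy in UTC: 09:00-16:45, 17:00-17:15 (add 1h to convert from UTC-1).
Omar ∩ Yosef: 09:30-10:45, 11:30-15:30.
Omar ∩ Yosef ∩ Wendy: 09:30-10:45, 11:30-15:30.

09:30-10:45, 11:30-15:30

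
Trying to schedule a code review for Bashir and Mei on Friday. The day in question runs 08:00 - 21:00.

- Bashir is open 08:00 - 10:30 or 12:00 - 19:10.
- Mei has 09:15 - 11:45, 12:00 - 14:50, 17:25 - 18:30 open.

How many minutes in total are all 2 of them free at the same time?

Bashir ∩ Mei: 09:15-10:30, 12:00-14:50, 17:25-18:30.
Summing the common windows: 75 + 170 + 65 = 310 minutes.

310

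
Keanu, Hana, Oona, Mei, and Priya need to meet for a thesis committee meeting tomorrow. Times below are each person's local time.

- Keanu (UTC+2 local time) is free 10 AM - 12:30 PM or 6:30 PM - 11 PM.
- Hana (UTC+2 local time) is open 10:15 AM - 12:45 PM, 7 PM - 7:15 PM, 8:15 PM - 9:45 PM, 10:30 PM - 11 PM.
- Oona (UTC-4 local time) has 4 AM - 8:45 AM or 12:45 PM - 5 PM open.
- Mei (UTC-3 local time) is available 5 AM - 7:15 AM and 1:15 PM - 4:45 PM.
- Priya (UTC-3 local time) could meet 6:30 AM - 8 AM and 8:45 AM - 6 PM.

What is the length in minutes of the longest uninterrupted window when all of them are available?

Keanu in UTC: 08:00-10:30, 16:30-21:00 (subtract 2h to convert from UTC+2).
Hana in UTC: 08:15-10:45, 17:00-17:15, 18:15-19:45, 20:30-21:00 (subtract 2h to convert from UTC+2).
Oona in UTC: 08:00-12:45, 16:45-21:00 (add 4h to convert from UTC-4).
Mei in UTC: 08:00-10:15, 16:15-19:45 (add 3h to convert from UTC-3).
Priya in UTC: 09:30-11:00, 11:45-21:00 (add 3h to convert from UTC-3).
Keanu ∩ Hana: 08:15-10:30, 17:00-17:15, 18:15-19:45, 20:30-21:00.
Keanu ∩ Hana ∩ Oona: 08:15-10:30, 17:00-17:15, 18:15-19:45, 20:30-21:00.
Keanu ∩ Hana ∩ Oona ∩ Mei: 08:15-10:15, 17:00-17:15, 18:15-19:45.
Keanu ∩ Hana ∩ Oona ∩ Mei ∩ Priya: 09:30-10:15, 17:00-17:15, 18:15-19:45.
The longest is 18:15-19:45 at 90 minutes.

90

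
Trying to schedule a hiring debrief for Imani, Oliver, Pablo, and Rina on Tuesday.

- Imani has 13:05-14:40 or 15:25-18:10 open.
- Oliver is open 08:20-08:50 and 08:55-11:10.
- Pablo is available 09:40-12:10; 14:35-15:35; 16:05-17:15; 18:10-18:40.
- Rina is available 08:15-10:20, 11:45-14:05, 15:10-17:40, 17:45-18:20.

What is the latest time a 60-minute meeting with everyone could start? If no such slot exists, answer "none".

Imani ∩ Oliver: ∅.
Imani ∩ Oliver ∩ Pablo: ∅.
Imani ∩ Oliver ∩ Pablo ∩ Rina: ∅.
There is no time when everyone is free.
No common window is at least 60 minutes long.

none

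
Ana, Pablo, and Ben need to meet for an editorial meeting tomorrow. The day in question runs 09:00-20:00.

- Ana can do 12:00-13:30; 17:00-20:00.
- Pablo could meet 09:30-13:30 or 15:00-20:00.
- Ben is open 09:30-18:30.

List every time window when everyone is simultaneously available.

12:00-13:30, 17:00-18:30

Ana ∩ Pablo: 12:00-13:30, 17:00-20:00.
Ana ∩ Pablo ∩ Ben: 12:00-13:30, 17:00-18:30.
Those are the intersection windows.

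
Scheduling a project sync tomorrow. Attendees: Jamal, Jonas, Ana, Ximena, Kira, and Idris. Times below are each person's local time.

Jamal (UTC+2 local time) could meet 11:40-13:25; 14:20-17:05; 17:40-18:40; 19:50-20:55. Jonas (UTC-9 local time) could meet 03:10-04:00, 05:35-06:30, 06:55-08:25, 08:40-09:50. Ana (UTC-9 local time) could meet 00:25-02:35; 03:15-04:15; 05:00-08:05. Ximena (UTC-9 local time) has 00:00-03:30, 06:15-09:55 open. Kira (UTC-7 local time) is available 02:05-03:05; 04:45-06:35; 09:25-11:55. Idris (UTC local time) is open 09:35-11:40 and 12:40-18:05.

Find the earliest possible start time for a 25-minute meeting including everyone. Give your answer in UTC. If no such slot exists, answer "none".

Jamal in UTC: 09:40-11:25, 12:20-15:05, 15:40-16:40, 17:50-18:55 (subtract 2h to convert from UTC+2).
Jonas in UTC: 12:10-13:00, 14:35-15:30, 15:55-17:25, 17:40-18:50 (add 9h to convert from UTC-9).
Ana in UTC: 09:25-11:35, 12:15-13:15, 14:00-17:05 (add 9h to convert from UTC-9).
Ximena in UTC: 09:00-12:30, 15:15-18:55 (add 9h to convert from UTC-9).
Kira in UTC: 09:05-10:05, 11:45-13:35, 16:25-18:55 (add 7h to convert from UTC-7).
Idris in UTC: 09:35-11:40, 12:40-18:05.
Jamal ∩ Jonas: 12:20-13:00, 14:35-15:05, 15:55-16:40, 17:50-18:50.
Jamal ∩ Jonas ∩ Ana: 12:20-13:00, 14:35-15:05, 15:55-16:40.
Jamal ∩ Jonas ∩ Ana ∩ Ximena: 12:20-12:30, 15:55-16:40.
Jamal ∩ Jonas ∩ Ana ∩ Ximena ∩ Kira: 12:20-12:30, 16:25-16:40.
Jamal ∩ Jonas ∩ Ana ∩ Ximena ∩ Kira ∩ Idris: 16:25-16:40.
Those are the intersection windows.
No common window is at least 25 minutes long.

none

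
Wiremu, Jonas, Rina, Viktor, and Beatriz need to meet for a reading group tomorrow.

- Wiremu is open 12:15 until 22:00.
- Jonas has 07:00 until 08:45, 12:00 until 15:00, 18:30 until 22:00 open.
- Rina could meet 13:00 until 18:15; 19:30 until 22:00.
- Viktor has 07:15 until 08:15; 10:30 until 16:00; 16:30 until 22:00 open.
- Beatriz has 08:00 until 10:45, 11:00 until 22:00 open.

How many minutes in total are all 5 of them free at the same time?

270

Wiremu ∩ Jonas: 12:15-15:00, 18:30-22:00.
Wiremu ∩ Jonas ∩ Rina: 13:00-15:00, 19:30-22:00.
Wiremu ∩ Jonas ∩ Rina ∩ Viktor: 13:00-15:00, 19:30-22:00.
Wiremu ∩ Jonas ∩ Rina ∩ Viktor ∩ Beatriz: 13:00-15:00, 19:30-22:00.
Summing the common windows: 120 + 150 = 270 minutes.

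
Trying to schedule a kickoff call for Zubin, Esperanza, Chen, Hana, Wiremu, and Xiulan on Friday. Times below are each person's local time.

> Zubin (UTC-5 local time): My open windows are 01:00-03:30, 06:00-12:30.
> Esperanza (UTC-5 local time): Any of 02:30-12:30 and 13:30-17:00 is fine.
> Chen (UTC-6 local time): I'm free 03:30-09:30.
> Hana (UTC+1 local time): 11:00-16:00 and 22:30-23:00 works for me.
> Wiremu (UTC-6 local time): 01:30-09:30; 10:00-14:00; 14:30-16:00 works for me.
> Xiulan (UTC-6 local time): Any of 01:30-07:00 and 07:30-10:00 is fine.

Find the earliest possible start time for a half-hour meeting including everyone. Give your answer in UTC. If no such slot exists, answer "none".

11:00

Zubin in UTC: 06:00-08:30, 11:00-17:30 (add 5h to convert from UTC-5).
Esperanza in UTC: 07:30-17:30, 18:30-22:00 (add 5h to convert from UTC-5).
Chen in UTC: 09:30-15:30 (add 6h to convert from UTC-6).
Hana in UTC: 10:00-15:00, 21:30-22:00 (subtract 1h to convert from UTC+1).
Wiremu in UTC: 07:30-15:30, 16:00-20:00, 20:30-22:00 (add 6h to convert from UTC-6).
Xiulan in UTC: 07:30-13:00, 13:30-16:00 (add 6h to convert from UTC-6).
Zubin ∩ Esperanza: 07:30-08:30, 11:00-17:30.
Zubin ∩ Esperanza ∩ Chen: 11:00-15:30.
Zubin ∩ Esperanza ∩ Chen ∩ Hana: 11:00-15:00.
Zubin ∩ Esperanza ∩ Chen ∩ Hana ∩ Wiremu: 11:00-15:00.
Zubin ∩ Esperanza ∩ Chen ∩ Hana ∩ Wiremu ∩ Xiulan: 11:00-13:00, 13:30-15:00.
The first common window of at least 30 minutes is 11:00-13:00, so the earliest start is 11:00.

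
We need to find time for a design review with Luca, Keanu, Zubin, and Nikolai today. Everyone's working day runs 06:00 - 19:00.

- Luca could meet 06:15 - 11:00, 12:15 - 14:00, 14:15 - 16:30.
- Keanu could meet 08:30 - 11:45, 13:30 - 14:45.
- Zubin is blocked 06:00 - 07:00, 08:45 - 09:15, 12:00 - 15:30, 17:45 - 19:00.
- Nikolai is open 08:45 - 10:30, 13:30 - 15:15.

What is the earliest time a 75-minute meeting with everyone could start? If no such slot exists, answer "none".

09:15

Luca free: 06:15-11:00, 12:15-14:00, 14:15-16:30.
Keanu free: 08:30-11:45, 13:30-14:45.
Zubin free: 07:00-08:45, 09:15-12:00, 15:30-17:45 (invert busy blocks within the working day).
Nikolai free: 08:45-10:30, 13:30-15:15.
Luca ∩ Keanu: 08:30-11:00, 13:30-14:00, 14:15-14:45.
Luca ∩ Keanu ∩ Zubin: 08:30-08:45, 09:15-11:00.
Luca ∩ Keanu ∩ Zubin ∩ Nikolai: 09:15-10:30.
So the common availability across everyone is 09:15-10:30.
The first common window of at least 75 minutes is 09:15-10:30, so the earliest start is 09:15.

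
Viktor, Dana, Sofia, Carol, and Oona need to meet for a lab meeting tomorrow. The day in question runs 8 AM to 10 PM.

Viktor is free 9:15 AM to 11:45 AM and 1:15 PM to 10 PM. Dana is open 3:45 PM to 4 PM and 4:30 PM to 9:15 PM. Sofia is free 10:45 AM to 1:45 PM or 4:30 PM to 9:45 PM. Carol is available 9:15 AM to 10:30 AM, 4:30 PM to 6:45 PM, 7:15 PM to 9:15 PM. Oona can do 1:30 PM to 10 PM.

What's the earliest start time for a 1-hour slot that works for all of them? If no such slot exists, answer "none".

16:30

Viktor ∩ Dana: 15:45-16:00, 16:30-21:15.
Viktor ∩ Dana ∩ Sofia: 16:30-21:15.
Viktor ∩ Dana ∩ Sofia ∩ Carol: 16:30-18:45, 19:15-21:15.
Viktor ∩ Dana ∩ Sofia ∩ Carol ∩ Oona: 16:30-18:45, 19:15-21:15.
Those are the intersection windows.
The first common window of at least 60 minutes is 16:30-18:45, so the earliest start is 16:30.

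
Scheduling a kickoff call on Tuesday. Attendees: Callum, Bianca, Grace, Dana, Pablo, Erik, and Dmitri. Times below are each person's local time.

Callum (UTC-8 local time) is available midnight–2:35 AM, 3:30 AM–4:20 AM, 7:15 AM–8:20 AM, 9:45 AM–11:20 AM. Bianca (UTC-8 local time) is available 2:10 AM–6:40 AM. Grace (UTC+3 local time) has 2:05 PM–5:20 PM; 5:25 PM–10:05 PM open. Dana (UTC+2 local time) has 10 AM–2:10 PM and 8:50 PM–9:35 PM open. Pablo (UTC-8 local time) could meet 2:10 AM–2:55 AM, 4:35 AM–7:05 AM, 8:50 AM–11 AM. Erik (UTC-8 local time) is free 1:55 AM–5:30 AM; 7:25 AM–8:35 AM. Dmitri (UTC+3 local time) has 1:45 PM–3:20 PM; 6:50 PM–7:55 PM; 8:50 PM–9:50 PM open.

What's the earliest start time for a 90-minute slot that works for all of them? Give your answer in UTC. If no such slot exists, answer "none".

none

Callum in UTC: 08:00-10:35, 11:30-12:20, 15:15-16:20, 17:45-19:20 (add 8h to convert from UTC-8).
Bianca in UTC: 10:10-14:40 (add 8h to convert from UTC-8).
Grace in UTC: 11:05-14:20, 14:25-19:05 (subtract 3h to convert from UTC+3).
Dana in UTC: 08:00-12:10, 18:50-19:35 (subtract 2h to convert from UTC+2).
Pablo in UTC: 10:10-10:55, 12:35-15:05, 16:50-19:00 (add 8h to convert from UTC-8).
Erik in UTC: 09:55-13:30, 15:25-16:35 (add 8h to convert from UTC-8).
Dmitri in UTC: 10:45-12:20, 15:50-16:55, 17:50-18:50 (subtract 3h to convert from UTC+3).
Callum ∩ Bianca: 10:10-10:35, 11:30-12:20.
Callum ∩ Bianca ∩ Grace: 11:30-12:20.
Callum ∩ Bianca ∩ Grace ∩ Dana: 11:30-12:10.
Callum ∩ Bianca ∩ Grace ∩ Dana ∩ Pablo: ∅.
Callum ∩ Bianca ∩ Grace ∩ Dana ∩ Pablo ∩ Erik: ∅.
Callum ∩ Bianca ∩ Grace ∩ Dana ∩ Pablo ∩ Erik ∩ Dmitri: ∅.
There is no time when everyone is free.
No common window is at least 90 minutes long.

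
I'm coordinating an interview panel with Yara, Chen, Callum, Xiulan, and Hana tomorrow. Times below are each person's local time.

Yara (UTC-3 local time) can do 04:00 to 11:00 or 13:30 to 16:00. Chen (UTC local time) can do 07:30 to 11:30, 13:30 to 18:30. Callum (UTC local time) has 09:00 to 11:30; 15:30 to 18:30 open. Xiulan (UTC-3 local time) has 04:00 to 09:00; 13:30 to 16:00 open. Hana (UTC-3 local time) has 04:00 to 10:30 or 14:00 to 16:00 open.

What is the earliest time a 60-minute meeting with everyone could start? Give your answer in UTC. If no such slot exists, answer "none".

Yara in UTC: 07:00-14:00, 16:30-19:00 (add 3h to convert from UTC-3).
Chen in UTC: 07:30-11:30, 13:30-18:30.
Callum in UTC: 09:00-11:30, 15:30-18:30.
Xiulan in UTC: 07:00-12:00, 16:30-19:00 (add 3h to convert from UTC-3).
Hana in UTC: 07:00-13:30, 17:00-19:00 (add 3h to convert from UTC-3).
Yara ∩ Chen: 07:30-11:30, 13:30-14:00, 16:30-18:30.
Yara ∩ Chen ∩ Callum: 09:00-11:30, 16:30-18:30.
Yara ∩ Chen ∩ Callum ∩ Xiulan: 09:00-11:30, 16:30-18:30.
Yara ∩ Chen ∩ Callum ∩ Xiulan ∩ Hana: 09:00-11:30, 17:00-18:30.
The first common window of at least 60 minutes is 09:00-11:30, so the earliest start is 09:00.

09:00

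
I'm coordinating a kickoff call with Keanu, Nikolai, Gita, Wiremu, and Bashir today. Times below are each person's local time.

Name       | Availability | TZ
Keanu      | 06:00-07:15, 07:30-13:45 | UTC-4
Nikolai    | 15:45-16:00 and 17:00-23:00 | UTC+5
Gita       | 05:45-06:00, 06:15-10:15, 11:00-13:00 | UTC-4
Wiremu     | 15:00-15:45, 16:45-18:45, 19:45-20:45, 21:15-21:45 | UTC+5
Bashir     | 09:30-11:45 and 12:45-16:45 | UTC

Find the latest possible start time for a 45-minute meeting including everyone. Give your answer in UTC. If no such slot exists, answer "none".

15:00

Keanu in UTC: 10:00-11:15, 11:30-17:45 (add 4h to convert from UTC-4).
Nikolai in UTC: 10:45-11:00, 12:00-18:00 (subtract 5h to convert from UTC+5).
Gita in UTC: 09:45-10:00, 10:15-14:15, 15:00-17:00 (add 4h to convert from UTC-4).
Wiremu in UTC: 10:00-10:45, 11:45-13:45, 14:45-15:45, 16:15-16:45 (subtract 5h to convert from UTC+5).
Bashir in UTC: 09:30-11:45, 12:45-16:45.
Keanu ∩ Nikolai: 10:45-11:00, 12:00-17:45.
Keanu ∩ Nikolai ∩ Gita: 10:45-11:00, 12:00-14:15, 15:00-17:00.
Keanu ∩ Nikolai ∩ Gita ∩ Wiremu: 12:00-13:45, 15:00-15:45, 16:15-16:45.
Keanu ∩ Nikolai ∩ Gita ∩ Wiremu ∩ Bashir: 12:45-13:45, 15:00-15:45, 16:15-16:45.
Those are the intersection windows.
The last common window of at least 45 minutes is 15:00-15:45; a 45-minute meeting can start as late as 15:00 and still end by 15:45.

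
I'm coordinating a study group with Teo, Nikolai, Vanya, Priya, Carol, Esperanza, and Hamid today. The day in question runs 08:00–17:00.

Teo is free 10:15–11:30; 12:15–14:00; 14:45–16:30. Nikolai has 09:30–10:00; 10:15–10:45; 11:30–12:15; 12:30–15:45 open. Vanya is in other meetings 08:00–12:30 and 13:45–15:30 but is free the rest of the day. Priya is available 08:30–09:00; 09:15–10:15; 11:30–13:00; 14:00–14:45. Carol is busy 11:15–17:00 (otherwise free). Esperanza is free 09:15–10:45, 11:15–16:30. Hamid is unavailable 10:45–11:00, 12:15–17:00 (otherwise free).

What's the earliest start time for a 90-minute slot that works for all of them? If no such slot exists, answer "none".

none

Teo free: 10:15-11:30, 12:15-14:00, 14:45-16:30.
Nikolai free: 09:30-10:00, 10:15-10:45, 11:30-12:15, 12:30-15:45.
Vanya free: 12:30-13:45, 15:30-17:00 (invert busy blocks within the working day).
Priya free: 08:30-09:00, 09:15-10:15, 11:30-13:00, 14:00-14:45.
Carol free: 08:00-11:15 (invert busy blocks within the working day).
Esperanza free: 09:15-10:45, 11:15-16:30.
Hamid free: 08:00-10:45, 11:00-12:15 (invert busy blocks within the working day).
Teo ∩ Nikolai: 10:15-10:45, 12:30-14:00, 14:45-15:45.
Teo ∩ Nikolai ∩ Vanya: 12:30-13:45, 15:30-15:45.
Teo ∩ Nikolai ∩ Vanya ∩ Priya: 12:30-13:00.
Teo ∩ Nikolai ∩ Vanya ∩ Priya ∩ Carol: ∅.
Teo ∩ Nikolai ∩ Vanya ∩ Priya ∩ Carol ∩ Esperanza: ∅.
Teo ∩ Nikolai ∩ Vanya ∩ Priya ∩ Carol ∩ Esperanza ∩ Hamid: ∅.
There is no time when everyone is free.
No common window is at least 90 minutes long.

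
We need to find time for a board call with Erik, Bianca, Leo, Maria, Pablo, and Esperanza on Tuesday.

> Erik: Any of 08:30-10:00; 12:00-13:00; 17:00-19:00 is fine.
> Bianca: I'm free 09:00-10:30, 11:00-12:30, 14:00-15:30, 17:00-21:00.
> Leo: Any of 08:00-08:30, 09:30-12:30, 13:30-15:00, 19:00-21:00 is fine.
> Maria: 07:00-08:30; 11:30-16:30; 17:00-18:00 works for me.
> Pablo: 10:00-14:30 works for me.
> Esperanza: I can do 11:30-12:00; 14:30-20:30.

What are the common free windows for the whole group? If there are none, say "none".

Erik ∩ Bianca: 09:00-10:00, 12:00-12:30, 17:00-19:00.
Erik ∩ Bianca ∩ Leo: 09:30-10:00, 12:00-12:30.
Erik ∩ Bianca ∩ Leo ∩ Maria: 12:00-12:30.
Erik ∩ Bianca ∩ Leo ∩ Maria ∩ Pablo: 12:00-12:30.
Erik ∩ Bianca ∩ Leo ∩ Maria ∩ Pablo ∩ Esperanza: ∅.
There is no time when everyone is free.

none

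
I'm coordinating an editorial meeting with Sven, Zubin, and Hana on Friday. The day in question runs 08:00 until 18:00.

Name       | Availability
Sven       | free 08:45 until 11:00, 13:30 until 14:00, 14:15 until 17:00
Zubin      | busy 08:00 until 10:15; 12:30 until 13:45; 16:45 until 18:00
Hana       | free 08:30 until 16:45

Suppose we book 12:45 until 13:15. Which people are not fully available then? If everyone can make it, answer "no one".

Sven, Zubin

Sven free: 08:45-11:00, 13:30-14:00, 14:15-17:00.
Zubin free: 10:15-12:30, 13:45-16:45 (invert busy blocks within the working day).
Hana free: 08:30-16:45.
Sven: not fully free for 12:45-13:15. Zubin: not fully free for 12:45-13:15. Hana: free for 12:45-13:15.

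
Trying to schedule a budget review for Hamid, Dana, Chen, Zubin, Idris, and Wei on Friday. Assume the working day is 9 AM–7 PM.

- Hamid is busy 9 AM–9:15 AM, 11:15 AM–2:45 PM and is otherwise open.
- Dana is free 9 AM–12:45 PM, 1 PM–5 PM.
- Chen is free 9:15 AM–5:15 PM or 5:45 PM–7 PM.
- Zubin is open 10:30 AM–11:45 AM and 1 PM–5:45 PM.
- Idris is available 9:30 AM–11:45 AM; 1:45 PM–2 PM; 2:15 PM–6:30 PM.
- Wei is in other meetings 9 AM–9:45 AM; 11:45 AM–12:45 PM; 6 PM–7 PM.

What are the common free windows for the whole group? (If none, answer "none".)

10:30-11:15, 14:45-17:00

Hamid free: 09:15-11:15, 14:45-19:00 (invert busy blocks within the working day).
Dana free: 09:00-12:45, 13:00-17:00.
Chen free: 09:15-17:15, 17:45-19:00.
Zubin free: 10:30-11:45, 13:00-17:45.
Idris free: 09:30-11:45, 13:45-14:00, 14:15-18:30.
Wei free: 09:45-11:45, 12:45-18:00 (invert busy blocks within the working day).
Hamid ∩ Dana: 09:15-11:15, 14:45-17:00.
Hamid ∩ Dana ∩ Chen: 09:15-11:15, 14:45-17:00.
Hamid ∩ Dana ∩ Chen ∩ Zubin: 10:30-11:15, 14:45-17:00.
Hamid ∩ Dana ∩ Chen ∩ Zubin ∩ Idris: 10:30-11:15, 14:45-17:00.
Hamid ∩ Dana ∩ Chen ∩ Zubin ∩ Idris ∩ Wei: 10:30-11:15, 14:45-17:00.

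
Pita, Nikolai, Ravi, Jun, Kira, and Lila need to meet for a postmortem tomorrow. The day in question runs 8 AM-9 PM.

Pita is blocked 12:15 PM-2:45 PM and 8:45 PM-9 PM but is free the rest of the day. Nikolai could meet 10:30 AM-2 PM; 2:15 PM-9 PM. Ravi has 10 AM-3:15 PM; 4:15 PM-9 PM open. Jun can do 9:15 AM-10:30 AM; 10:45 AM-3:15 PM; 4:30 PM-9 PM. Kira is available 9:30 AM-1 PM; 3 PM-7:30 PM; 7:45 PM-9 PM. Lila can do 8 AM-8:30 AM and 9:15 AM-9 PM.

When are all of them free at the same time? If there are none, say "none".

10:45-12:15, 15:00-15:15, 16:30-19:30, 19:45-20:45

Pita free: 08:00-12:15, 14:45-20:45 (invert busy blocks within the working day).
Nikolai free: 10:30-14:00, 14:15-21:00.
Ravi free: 10:00-15:15, 16:15-21:00.
Jun free: 09:15-10:30, 10:45-15:15, 16:30-21:00.
Kira free: 09:30-13:00, 15:00-19:30, 19:45-21:00.
Lila free: 08:00-08:30, 09:15-21:00.
Pita ∩ Nikolai: 10:30-12:15, 14:45-20:45.
Pita ∩ Nikolai ∩ Ravi: 10:30-12:15, 14:45-15:15, 16:15-20:45.
Pita ∩ Nikolai ∩ Ravi ∩ Jun: 10:45-12:15, 14:45-15:15, 16:30-20:45.
Pita ∩ Nikolai ∩ Ravi ∩ Jun ∩ Kira: 10:45-12:15, 15:00-15:15, 16:30-19:30, 19:45-20:45.
Pita ∩ Nikolai ∩ Ravi ∩ Jun ∩ Kira ∩ Lila: 10:45-12:15, 15:00-15:15, 16:30-19:30, 19:45-20:45.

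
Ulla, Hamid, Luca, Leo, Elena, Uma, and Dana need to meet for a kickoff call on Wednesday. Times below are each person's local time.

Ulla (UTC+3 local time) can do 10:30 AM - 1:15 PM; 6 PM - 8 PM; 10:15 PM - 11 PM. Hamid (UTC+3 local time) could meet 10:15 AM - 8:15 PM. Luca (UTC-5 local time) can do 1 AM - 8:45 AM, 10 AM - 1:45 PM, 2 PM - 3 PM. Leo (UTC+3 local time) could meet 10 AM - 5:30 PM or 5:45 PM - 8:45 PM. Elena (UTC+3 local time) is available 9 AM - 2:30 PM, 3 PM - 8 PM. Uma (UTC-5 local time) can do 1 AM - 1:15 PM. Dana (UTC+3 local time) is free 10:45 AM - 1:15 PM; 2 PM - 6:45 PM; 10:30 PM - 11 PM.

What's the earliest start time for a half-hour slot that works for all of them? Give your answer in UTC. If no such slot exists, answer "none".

07:45

Ulla in UTC: 07:30-10:15, 15:00-17:00, 19:15-20:00 (subtract 3h to convert from UTC+3).
Hamid in UTC: 07:15-17:15 (subtract 3h to convert from UTC+3).
Luca in UTC: 06:00-13:45, 15:00-18:45, 19:00-20:00 (add 5h to convert from UTC-5).
Leo in UTC: 07:00-14:30, 14:45-17:45 (subtract 3h to convert from UTC+3).
Elena in UTC: 06:00-11:30, 12:00-17:00 (subtract 3h to convert from UTC+3).
Uma in UTC: 06:00-18:15 (add 5h to convert from UTC-5).
Dana in UTC: 07:45-10:15, 11:00-15:45, 19:30-20:00 (subtract 3h to convert from UTC+3).
Ulla ∩ Hamid: 07:30-10:15, 15:00-17:00.
Ulla ∩ Hamid ∩ Luca: 07:30-10:15, 15:00-17:00.
Ulla ∩ Hamid ∩ Luca ∩ Leo: 07:30-10:15, 15:00-17:00.
Ulla ∩ Hamid ∩ Luca ∩ Leo ∩ Elena: 07:30-10:15, 15:00-17:00.
Ulla ∩ Hamid ∩ Luca ∩ Leo ∩ Elena ∩ Uma: 07:30-10:15, 15:00-17:00.
Ulla ∩ Hamid ∩ Luca ∩ Leo ∩ Elena ∩ Uma ∩ Dana: 07:45-10:15, 15:00-15:45.
The first common window of at least 30 minutes is 07:45-10:15, so the earliest start is 07:45.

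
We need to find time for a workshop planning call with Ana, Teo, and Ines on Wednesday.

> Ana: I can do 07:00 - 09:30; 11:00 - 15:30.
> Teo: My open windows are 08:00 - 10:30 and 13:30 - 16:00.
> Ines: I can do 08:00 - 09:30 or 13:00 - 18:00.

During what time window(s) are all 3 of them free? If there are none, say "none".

08:00-09:30, 13:30-15:30

Ana ∩ Teo: 08:00-09:30, 13:30-15:30.
Ana ∩ Teo ∩ Ines: 08:00-09:30, 13:30-15:30.
Those are the intersection windows.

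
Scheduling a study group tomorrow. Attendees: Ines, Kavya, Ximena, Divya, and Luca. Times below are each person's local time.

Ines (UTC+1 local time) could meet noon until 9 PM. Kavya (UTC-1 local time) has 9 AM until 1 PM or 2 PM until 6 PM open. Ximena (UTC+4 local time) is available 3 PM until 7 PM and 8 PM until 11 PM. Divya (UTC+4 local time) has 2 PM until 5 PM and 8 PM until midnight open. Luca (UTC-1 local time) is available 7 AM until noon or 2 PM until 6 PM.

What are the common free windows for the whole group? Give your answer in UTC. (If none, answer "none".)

11:00-13:00, 16:00-19:00

Ines in UTC: 11:00-20:00 (subtract 1h to convert from UTC+1).
Kavya in UTC: 10:00-14:00, 15:00-19:00 (add 1h to convert from UTC-1).
Ximena in UTC: 11:00-15:00, 16:00-19:00 (subtract 4h to convert from UTC+4).
Divya in UTC: 10:00-13:00, 16:00-20:00 (subtract 4h to convert from UTC+4).
Luca in UTC: 08:00-13:00, 15:00-19:00 (add 1h to convert from UTC-1).
Ines ∩ Kavya: 11:00-14:00, 15:00-19:00.
Ines ∩ Kavya ∩ Ximena: 11:00-14:00, 16:00-19:00.
Ines ∩ Kavya ∩ Ximena ∩ Divya: 11:00-13:00, 16:00-19:00.
Ines ∩ Kavya ∩ Ximena ∩ Divya ∩ Luca: 11:00-13:00, 16:00-19:00.
So the common availability across everyone is 11:00-13:00, 16:00-19:00.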